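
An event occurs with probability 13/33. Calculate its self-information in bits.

Information content I(x) = -log₂(p(x))
I = -log₂(13/33) = -log₂(0.3939)
I = 1.3440 bits


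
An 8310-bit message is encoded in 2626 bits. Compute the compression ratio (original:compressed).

Compression ratio = Original / Compressed
= 8310 / 2626 = 3.16:1


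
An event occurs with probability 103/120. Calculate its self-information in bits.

Information content I(x) = -log₂(p(x))
I = -log₂(103/120) = -log₂(0.8583)
I = 0.2204 bits


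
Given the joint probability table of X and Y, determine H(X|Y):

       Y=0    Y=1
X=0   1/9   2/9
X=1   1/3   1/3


H(X|Y) = Σ_y p(y) H(X|Y=y)
  p(Y=0) = 4/9, H(X|Y=0) = 0.8113
  p(Y=1) = 5/9, H(X|Y=1) = 0.9710
H(X|Y) = 0.4444×0.8113 + 0.5556×0.9710 = 0.9000 bits


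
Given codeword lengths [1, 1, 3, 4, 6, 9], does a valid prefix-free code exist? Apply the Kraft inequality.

Kraft inequality: Σ 2^(-l_i) ≤ 1 for prefix-free code
Calculating: 2^(-1) + 2^(-1) + 2^(-3) + 2^(-4) + 2^(-6) + 2^(-9)
= 0.5 + 0.5 + 0.125 + 0.0625 + 0.015625 + 0.001953125
= 1.2051
Since 1.2051 > 1, prefix-free code does not exist


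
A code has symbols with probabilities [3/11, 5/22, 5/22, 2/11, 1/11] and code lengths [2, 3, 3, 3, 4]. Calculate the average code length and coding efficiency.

Average length L = Σ p_i × l_i = 2.8182 bits
Entropy H = 2.2445 bits
Efficiency η = H/L × 100% = 79.64%


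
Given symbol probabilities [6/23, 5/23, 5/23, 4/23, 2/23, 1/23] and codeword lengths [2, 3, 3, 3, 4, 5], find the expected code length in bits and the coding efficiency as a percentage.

Average length L = Σ p_i × l_i = 2.9130 bits
Entropy H = 2.4049 bits
Efficiency η = H/L × 100% = 82.56%


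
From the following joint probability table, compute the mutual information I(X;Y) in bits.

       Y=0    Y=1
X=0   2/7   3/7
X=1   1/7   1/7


H(X) = 0.8631, H(Y) = 0.9852, H(X,Y) = 1.8424
I(X;Y) = H(X) + H(Y) - H(X,Y) = 0.0060 bits


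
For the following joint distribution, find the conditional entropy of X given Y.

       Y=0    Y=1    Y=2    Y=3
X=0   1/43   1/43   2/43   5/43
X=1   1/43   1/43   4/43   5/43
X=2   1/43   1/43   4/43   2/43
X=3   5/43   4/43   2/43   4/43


H(X|Y) = Σ_y p(y) H(X|Y=y)
  p(Y=0) = 8/43, H(X|Y=0) = 1.5488
  p(Y=1) = 7/43, H(X|Y=1) = 1.6645
  p(Y=2) = 12/43, H(X|Y=2) = 1.9183
  p(Y=3) = 16/43, H(X|Y=3) = 1.9238
H(X|Y) = 0.1860×1.5488 + 0.1628×1.6645 + 0.2791×1.9183 + 0.3721×1.9238 = 1.8103 bits


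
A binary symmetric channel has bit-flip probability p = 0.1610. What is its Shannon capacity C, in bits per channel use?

For BSC with error probability p:
C = 1 - H(p) where H(p) is binary entropy
H(0.1610) = -0.1610 × log₂(0.1610) - 0.8390 × log₂(0.8390)
H(p) = 0.6367
C = 1 - 0.6367 = 0.3633 bits/use


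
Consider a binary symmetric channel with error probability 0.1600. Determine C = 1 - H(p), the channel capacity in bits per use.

For BSC with error probability p:
C = 1 - H(p) where H(p) is binary entropy
H(0.1600) = -0.1600 × log₂(0.1600) - 0.8400 × log₂(0.8400)
H(p) = 0.6343
C = 1 - 0.6343 = 0.3657 bits/use


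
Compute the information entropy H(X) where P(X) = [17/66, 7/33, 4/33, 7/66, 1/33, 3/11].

H(X) = -Σ p(x) log₂ p(x)
  -17/66 × log₂(17/66) = 0.5041
  -7/33 × log₂(7/33) = 0.4745
  -4/33 × log₂(4/33) = 0.3690
  -7/66 × log₂(7/66) = 0.3433
  -1/33 × log₂(1/33) = 0.1529
  -3/11 × log₂(3/11) = 0.5112
H(X) = 2.3550 bits


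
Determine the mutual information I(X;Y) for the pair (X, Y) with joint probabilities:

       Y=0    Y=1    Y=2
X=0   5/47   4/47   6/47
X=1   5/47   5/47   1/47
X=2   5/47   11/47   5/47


H(X) = 1.5355, H(Y) = 1.5533, H(X,Y) = 3.0097
I(X;Y) = H(X) + H(Y) - H(X,Y) = 0.0792 bits


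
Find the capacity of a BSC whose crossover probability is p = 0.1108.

For BSC with error probability p:
C = 1 - H(p) where H(p) is binary entropy
H(0.1108) = -0.1108 × log₂(0.1108) - 0.8892 × log₂(0.8892)
H(p) = 0.5023
C = 1 - 0.5023 = 0.4977 bits/use


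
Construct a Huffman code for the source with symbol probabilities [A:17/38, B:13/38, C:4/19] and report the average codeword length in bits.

Huffman tree construction:
Combine smallest probabilities repeatedly
Resulting codes:
  A: 0 (length 1)
  B: 11 (length 2)
  C: 10 (length 2)
Average length = Σ p(s) × length(s) = 1.5526 bits


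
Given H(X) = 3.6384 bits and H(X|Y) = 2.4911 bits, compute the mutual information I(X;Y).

I(X;Y) = H(X) - H(X|Y)
I(X;Y) = 3.6384 - 2.4911 = 1.1473 bits


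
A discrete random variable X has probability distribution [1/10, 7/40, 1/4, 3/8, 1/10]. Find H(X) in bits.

H(X) = -Σ p(x) log₂ p(x)
  -1/10 × log₂(1/10) = 0.3322
  -7/40 × log₂(7/40) = 0.4401
  -1/4 × log₂(1/4) = 0.5000
  -3/8 × log₂(3/8) = 0.5306
  -1/10 × log₂(1/10) = 0.3322
H(X) = 2.1351 bits


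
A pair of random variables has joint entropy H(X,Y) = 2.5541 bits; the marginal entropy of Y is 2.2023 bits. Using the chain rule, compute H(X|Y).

Chain rule: H(X,Y) = H(X|Y) + H(Y)
H(X|Y) = H(X,Y) - H(Y) = 2.5541 - 2.2023 = 0.3518 bits


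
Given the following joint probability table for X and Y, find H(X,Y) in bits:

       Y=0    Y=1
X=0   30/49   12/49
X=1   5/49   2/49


H(X,Y) = -Σ p(x,y) log₂ p(x,y)
  p(0,0)=30/49: -0.6122 × log₂(0.6122) = 0.4334
  p(0,1)=12/49: -0.2449 × log₂(0.2449) = 0.4971
  p(1,0)=5/49: -0.1020 × log₂(0.1020) = 0.3360
  p(1,1)=2/49: -0.0408 × log₂(0.0408) = 0.1884
H(X,Y) = 1.4548 bits


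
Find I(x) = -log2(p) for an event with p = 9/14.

Information content I(x) = -log₂(p(x))
I = -log₂(9/14) = -log₂(0.6429)
I = 0.6374 bits


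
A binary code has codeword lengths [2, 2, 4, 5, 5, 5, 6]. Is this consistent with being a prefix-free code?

Kraft inequality: Σ 2^(-l_i) ≤ 1 for prefix-free code
Calculating: 2^(-2) + 2^(-2) + 2^(-4) + 2^(-5) + 2^(-5) + 2^(-5) + 2^(-6)
= 0.25 + 0.25 + 0.0625 + 0.03125 + 0.03125 + 0.03125 + 0.015625
= 0.6719
Since 0.6719 ≤ 1, prefix-free code exists


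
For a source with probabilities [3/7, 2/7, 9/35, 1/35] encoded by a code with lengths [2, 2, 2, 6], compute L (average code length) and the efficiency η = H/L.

Average length L = Σ p_i × l_i = 2.1143 bits
Entropy H = 1.6907 bits
Efficiency η = H/L × 100% = 79.96%


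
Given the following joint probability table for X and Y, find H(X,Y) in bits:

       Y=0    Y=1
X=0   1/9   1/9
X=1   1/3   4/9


H(X,Y) = -Σ p(x,y) log₂ p(x,y)
  p(0,0)=1/9: -0.1111 × log₂(0.1111) = 0.3522
  p(0,1)=1/9: -0.1111 × log₂(0.1111) = 0.3522
  p(1,0)=1/3: -0.3333 × log₂(0.3333) = 0.5283
  p(1,1)=4/9: -0.4444 × log₂(0.4444) = 0.5200
H(X,Y) = 1.7527 bits


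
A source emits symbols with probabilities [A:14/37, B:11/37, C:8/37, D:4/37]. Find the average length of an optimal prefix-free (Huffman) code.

Huffman tree construction:
Combine smallest probabilities repeatedly
Resulting codes:
  A: 0 (length 1)
  B: 10 (length 2)
  C: 111 (length 3)
  D: 110 (length 3)
Average length = Σ p(s) × length(s) = 1.9459 bits


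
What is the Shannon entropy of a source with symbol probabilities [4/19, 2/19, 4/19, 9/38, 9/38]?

H(X) = -Σ p(x) log₂ p(x)
  -4/19 × log₂(4/19) = 0.4732
  -2/19 × log₂(2/19) = 0.3419
  -4/19 × log₂(4/19) = 0.4732
  -9/38 × log₂(9/38) = 0.4922
  -9/38 × log₂(9/38) = 0.4922
H(X) = 2.2727 bits


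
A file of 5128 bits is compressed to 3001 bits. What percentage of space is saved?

Space savings = (1 - Compressed/Original) × 100%
= (1 - 3001/5128) × 100%
= 41.48%


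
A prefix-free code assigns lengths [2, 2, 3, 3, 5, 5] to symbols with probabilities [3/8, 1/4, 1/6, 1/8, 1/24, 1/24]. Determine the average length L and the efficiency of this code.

Average length L = Σ p_i × l_i = 2.5417 bits
Entropy H = 2.2185 bits
Efficiency η = H/L × 100% = 87.29%


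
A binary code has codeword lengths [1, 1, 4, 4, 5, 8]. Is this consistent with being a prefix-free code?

Kraft inequality: Σ 2^(-l_i) ≤ 1 for prefix-free code
Calculating: 2^(-1) + 2^(-1) + 2^(-4) + 2^(-4) + 2^(-5) + 2^(-8)
= 0.5 + 0.5 + 0.0625 + 0.0625 + 0.03125 + 0.00390625
= 1.1602
Since 1.1602 > 1, prefix-free code does not exist


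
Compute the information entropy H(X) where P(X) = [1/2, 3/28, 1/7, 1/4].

H(X) = -Σ p(x) log₂ p(x)
  -1/2 × log₂(1/2) = 0.5000
  -3/28 × log₂(3/28) = 0.3453
  -1/7 × log₂(1/7) = 0.4011
  -1/4 × log₂(1/4) = 0.5000
H(X) = 1.7463 bits


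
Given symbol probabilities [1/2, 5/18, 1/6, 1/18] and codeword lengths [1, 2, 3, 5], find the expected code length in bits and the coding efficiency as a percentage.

Average length L = Σ p_i × l_i = 1.8333 bits
Entropy H = 1.6758 bits
Efficiency η = H/L × 100% = 91.41%


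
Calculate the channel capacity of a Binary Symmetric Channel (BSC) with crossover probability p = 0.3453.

For BSC with error probability p:
C = 1 - H(p) where H(p) is binary entropy
H(0.3453) = -0.3453 × log₂(0.3453) - 0.6547 × log₂(0.6547)
H(p) = 0.9298
C = 1 - 0.9298 = 0.0702 bits/use


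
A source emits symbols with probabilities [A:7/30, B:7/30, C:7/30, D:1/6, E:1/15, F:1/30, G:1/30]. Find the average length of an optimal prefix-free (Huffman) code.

Huffman tree construction:
Combine smallest probabilities repeatedly
Resulting codes:
  A: 00 (length 2)
  B: 01 (length 2)
  C: 10 (length 2)
  D: 111 (length 3)
  E: 1100 (length 4)
  F: 11010 (length 5)
  G: 11011 (length 5)
Average length = Σ p(s) × length(s) = 2.5000 bits


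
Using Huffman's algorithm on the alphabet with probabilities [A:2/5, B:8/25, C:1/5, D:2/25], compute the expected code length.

Huffman tree construction:
Combine smallest probabilities repeatedly
Resulting codes:
  A: 0 (length 1)
  B: 11 (length 2)
  C: 101 (length 3)
  D: 100 (length 3)
Average length = Σ p(s) × length(s) = 1.8800 bits


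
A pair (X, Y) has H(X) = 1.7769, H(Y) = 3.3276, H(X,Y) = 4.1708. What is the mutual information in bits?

I(X;Y) = H(X) + H(Y) - H(X,Y)
I(X;Y) = 1.7769 + 3.3276 - 4.1708 = 0.9337 bits


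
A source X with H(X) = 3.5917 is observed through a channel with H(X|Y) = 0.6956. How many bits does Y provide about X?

I(X;Y) = H(X) - H(X|Y)
I(X;Y) = 3.5917 - 0.6956 = 2.8961 bits


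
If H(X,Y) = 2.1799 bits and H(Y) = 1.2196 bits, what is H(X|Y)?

Chain rule: H(X,Y) = H(X|Y) + H(Y)
H(X|Y) = H(X,Y) - H(Y) = 2.1799 - 1.2196 = 0.9603 bits


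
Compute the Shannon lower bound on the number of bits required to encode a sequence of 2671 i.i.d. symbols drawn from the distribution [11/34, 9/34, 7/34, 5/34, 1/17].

Entropy H = 2.1509 bits/symbol
Minimum bits = H × n = 2.1509 × 2671
= 5744.97 bits


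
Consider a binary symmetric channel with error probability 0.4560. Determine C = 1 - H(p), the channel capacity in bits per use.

For BSC with error probability p:
C = 1 - H(p) where H(p) is binary entropy
H(0.4560) = -0.4560 × log₂(0.4560) - 0.5440 × log₂(0.5440)
H(p) = 0.9944
C = 1 - 0.9944 = 0.0056 bits/use


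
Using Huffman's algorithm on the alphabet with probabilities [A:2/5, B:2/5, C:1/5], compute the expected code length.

Huffman tree construction:
Combine smallest probabilities repeatedly
Resulting codes:
  A: 11 (length 2)
  B: 0 (length 1)
  C: 10 (length 2)
Average length = Σ p(s) × length(s) = 1.6000 bits


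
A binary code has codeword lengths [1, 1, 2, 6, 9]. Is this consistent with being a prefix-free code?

Kraft inequality: Σ 2^(-l_i) ≤ 1 for prefix-free code
Calculating: 2^(-1) + 2^(-1) + 2^(-2) + 2^(-6) + 2^(-9)
= 0.5 + 0.5 + 0.25 + 0.015625 + 0.001953125
= 1.2676
Since 1.2676 > 1, prefix-free code does not exist


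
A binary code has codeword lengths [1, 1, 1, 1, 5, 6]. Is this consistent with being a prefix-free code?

Kraft inequality: Σ 2^(-l_i) ≤ 1 for prefix-free code
Calculating: 2^(-1) + 2^(-1) + 2^(-1) + 2^(-1) + 2^(-5) + 2^(-6)
= 0.5 + 0.5 + 0.5 + 0.5 + 0.03125 + 0.015625
= 2.0469
Since 2.0469 > 1, prefix-free code does not exist


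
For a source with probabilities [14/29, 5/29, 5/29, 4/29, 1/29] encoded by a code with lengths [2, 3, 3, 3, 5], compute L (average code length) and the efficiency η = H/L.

Average length L = Σ p_i × l_i = 2.5862 bits
Entropy H = 1.9434 bits
Efficiency η = H/L × 100% = 75.15%


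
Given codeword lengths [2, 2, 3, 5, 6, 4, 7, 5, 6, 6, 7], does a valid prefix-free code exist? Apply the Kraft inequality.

Kraft inequality: Σ 2^(-l_i) ≤ 1 for prefix-free code
Calculating: 2^(-2) + 2^(-2) + 2^(-3) + 2^(-5) + 2^(-6) + 2^(-4) + 2^(-7) + 2^(-5) + 2^(-6) + 2^(-6) + 2^(-7)
= 0.25 + 0.25 + 0.125 + 0.03125 + 0.015625 + 0.0625 + 0.0078125 + 0.03125 + 0.015625 + 0.015625 + 0.0078125
= 0.8125
Since 0.8125 ≤ 1, prefix-free code exists


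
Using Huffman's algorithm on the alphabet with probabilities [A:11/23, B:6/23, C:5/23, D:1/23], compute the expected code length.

Huffman tree construction:
Combine smallest probabilities repeatedly
Resulting codes:
  A: 0 (length 1)
  B: 10 (length 2)
  C: 111 (length 3)
  D: 110 (length 3)
Average length = Σ p(s) × length(s) = 1.7826 bits


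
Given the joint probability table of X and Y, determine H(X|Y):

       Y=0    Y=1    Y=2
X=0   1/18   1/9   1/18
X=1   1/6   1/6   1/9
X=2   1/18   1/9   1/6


H(X|Y) = Σ_y p(y) H(X|Y=y)
  p(Y=0) = 5/18, H(X|Y=0) = 1.3710
  p(Y=1) = 7/18, H(X|Y=1) = 1.5567
  p(Y=2) = 1/3, H(X|Y=2) = 1.4591
H(X|Y) = 0.2778×1.3710 + 0.3889×1.5567 + 0.3333×1.4591 = 1.4726 bits


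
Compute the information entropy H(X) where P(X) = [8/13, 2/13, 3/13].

H(X) = -Σ p(x) log₂ p(x)
  -8/13 × log₂(8/13) = 0.4310
  -2/13 × log₂(2/13) = 0.4155
  -3/13 × log₂(3/13) = 0.4882
H(X) = 1.3347 bits


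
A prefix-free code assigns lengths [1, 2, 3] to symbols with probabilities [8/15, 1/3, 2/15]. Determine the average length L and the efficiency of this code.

Average length L = Σ p_i × l_i = 1.6000 bits
Entropy H = 1.3996 bits
Efficiency η = H/L × 100% = 87.47%


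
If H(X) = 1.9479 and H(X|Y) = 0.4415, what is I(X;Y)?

I(X;Y) = H(X) - H(X|Y)
I(X;Y) = 1.9479 - 0.4415 = 1.5064 bits


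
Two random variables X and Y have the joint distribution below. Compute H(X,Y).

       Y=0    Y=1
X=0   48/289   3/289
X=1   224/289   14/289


H(X,Y) = -Σ p(x,y) log₂ p(x,y)
  p(0,0)=48/289: -0.1661 × log₂(0.1661) = 0.4302
  p(0,1)=3/289: -0.0104 × log₂(0.0104) = 0.0684
  p(1,0)=224/289: -0.7751 × log₂(0.7751) = 0.2849
  p(1,1)=14/289: -0.0484 × log₂(0.0484) = 0.2116
H(X,Y) = 0.9951 bits


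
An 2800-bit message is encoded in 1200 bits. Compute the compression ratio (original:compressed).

Compression ratio = Original / Compressed
= 2800 / 1200 = 2.33:1


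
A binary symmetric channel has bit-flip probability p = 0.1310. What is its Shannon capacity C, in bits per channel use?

For BSC with error probability p:
C = 1 - H(p) where H(p) is binary entropy
H(0.1310) = -0.1310 × log₂(0.1310) - 0.8690 × log₂(0.8690)
H(p) = 0.5602
C = 1 - 0.5602 = 0.4398 bits/use


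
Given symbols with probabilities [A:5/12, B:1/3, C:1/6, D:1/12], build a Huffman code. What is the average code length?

Huffman tree construction:
Combine smallest probabilities repeatedly
Resulting codes:
  A: 0 (length 1)
  B: 11 (length 2)
  C: 101 (length 3)
  D: 100 (length 3)
Average length = Σ p(s) × length(s) = 1.8333 bits


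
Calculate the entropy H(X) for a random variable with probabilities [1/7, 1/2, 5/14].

H(X) = -Σ p(x) log₂ p(x)
  -1/7 × log₂(1/7) = 0.4011
  -1/2 × log₂(1/2) = 0.5000
  -5/14 × log₂(5/14) = 0.5305
H(X) = 1.4316 bits


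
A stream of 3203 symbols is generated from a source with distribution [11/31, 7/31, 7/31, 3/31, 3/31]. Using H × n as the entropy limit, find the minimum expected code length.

Entropy H = 2.1521 bits/symbol
Minimum bits = H × n = 2.1521 × 3203
= 6893.02 bits


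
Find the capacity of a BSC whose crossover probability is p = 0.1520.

For BSC with error probability p:
C = 1 - H(p) where H(p) is binary entropy
H(0.1520) = -0.1520 × log₂(0.1520) - 0.8480 × log₂(0.8480)
H(p) = 0.6148
C = 1 - 0.6148 = 0.3852 bits/use


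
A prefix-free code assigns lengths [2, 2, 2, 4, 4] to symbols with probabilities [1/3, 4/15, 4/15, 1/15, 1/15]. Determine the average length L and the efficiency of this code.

Average length L = Σ p_i × l_i = 2.2667 bits
Entropy H = 2.0662 bits
Efficiency η = H/L × 100% = 91.16%


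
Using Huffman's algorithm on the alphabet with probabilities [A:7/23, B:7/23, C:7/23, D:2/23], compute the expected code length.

Huffman tree construction:
Combine smallest probabilities repeatedly
Resulting codes:
  A: 01 (length 2)
  B: 10 (length 2)
  C: 11 (length 2)
  D: 00 (length 2)
Average length = Σ p(s) × length(s) = 2.0000 bits


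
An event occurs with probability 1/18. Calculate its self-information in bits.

Information content I(x) = -log₂(p(x))
I = -log₂(1/18) = -log₂(0.0556)
I = 4.1699 bits


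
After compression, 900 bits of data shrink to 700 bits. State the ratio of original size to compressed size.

Compression ratio = Original / Compressed
= 900 / 700 = 1.29:1


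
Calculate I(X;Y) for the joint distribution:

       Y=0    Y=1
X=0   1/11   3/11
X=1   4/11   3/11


H(X) = 0.9457, H(Y) = 0.9940, H(X,Y) = 1.8676
I(X;Y) = H(X) + H(Y) - H(X,Y) = 0.0721 bits


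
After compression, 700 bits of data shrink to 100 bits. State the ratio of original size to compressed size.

Compression ratio = Original / Compressed
= 700 / 100 = 7.00:1


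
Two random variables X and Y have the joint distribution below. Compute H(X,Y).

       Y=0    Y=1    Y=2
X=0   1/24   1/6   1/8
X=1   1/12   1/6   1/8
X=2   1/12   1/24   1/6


H(X,Y) = -Σ p(x,y) log₂ p(x,y)
  p(0,0)=1/24: -0.0417 × log₂(0.0417) = 0.1910
  p(0,1)=1/6: -0.1667 × log₂(0.1667) = 0.4308
  p(0,2)=1/8: -0.1250 × log₂(0.1250) = 0.3750
  p(1,0)=1/12: -0.0833 × log₂(0.0833) = 0.2987
  p(1,1)=1/6: -0.1667 × log₂(0.1667) = 0.4308
  p(1,2)=1/8: -0.1250 × log₂(0.1250) = 0.3750
  p(2,0)=1/12: -0.0833 × log₂(0.0833) = 0.2987
  p(2,1)=1/24: -0.0417 × log₂(0.0417) = 0.1910
  p(2,2)=1/6: -0.1667 × log₂(0.1667) = 0.4308
H(X,Y) = 3.0221 bits


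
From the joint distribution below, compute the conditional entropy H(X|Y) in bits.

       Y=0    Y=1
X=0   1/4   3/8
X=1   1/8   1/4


H(X|Y) = Σ_y p(y) H(X|Y=y)
  p(Y=0) = 3/8, H(X|Y=0) = 0.9183
  p(Y=1) = 5/8, H(X|Y=1) = 0.9710
H(X|Y) = 0.3750×0.9183 + 0.6250×0.9710 = 0.9512 bits


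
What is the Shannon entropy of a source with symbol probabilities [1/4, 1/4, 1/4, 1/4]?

H(X) = -Σ p(x) log₂ p(x)
  -1/4 × log₂(1/4) = 0.5000
  -1/4 × log₂(1/4) = 0.5000
  -1/4 × log₂(1/4) = 0.5000
  -1/4 × log₂(1/4) = 0.5000
H(X) = 2.0000 bits


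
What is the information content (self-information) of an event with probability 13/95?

Information content I(x) = -log₂(p(x))
I = -log₂(13/95) = -log₂(0.1368)
I = 2.8694 bits


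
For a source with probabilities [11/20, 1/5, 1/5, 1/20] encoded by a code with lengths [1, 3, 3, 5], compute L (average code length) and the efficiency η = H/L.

Average length L = Σ p_i × l_i = 2.0000 bits
Entropy H = 1.6192 bits
Efficiency η = H/L × 100% = 80.96%


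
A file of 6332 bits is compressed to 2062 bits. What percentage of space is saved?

Space savings = (1 - Compressed/Original) × 100%
= (1 - 2062/6332) × 100%
= 67.44%


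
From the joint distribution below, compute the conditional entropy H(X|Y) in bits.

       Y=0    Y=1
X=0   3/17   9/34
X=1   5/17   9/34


H(X|Y) = Σ_y p(y) H(X|Y=y)
  p(Y=0) = 8/17, H(X|Y=0) = 0.9544
  p(Y=1) = 9/17, H(X|Y=1) = 1.0000
H(X|Y) = 0.4706×0.9544 + 0.5294×1.0000 = 0.9786 bits


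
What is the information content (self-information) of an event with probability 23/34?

Information content I(x) = -log₂(p(x))
I = -log₂(23/34) = -log₂(0.6765)
I = 0.5639 bits


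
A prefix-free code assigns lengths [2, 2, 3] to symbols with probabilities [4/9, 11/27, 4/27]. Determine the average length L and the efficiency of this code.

Average length L = Σ p_i × l_i = 2.1481 bits
Entropy H = 1.4559 bits
Efficiency η = H/L × 100% = 67.77%


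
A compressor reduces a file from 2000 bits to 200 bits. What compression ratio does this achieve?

Compression ratio = Original / Compressed
= 2000 / 200 = 10.00:1


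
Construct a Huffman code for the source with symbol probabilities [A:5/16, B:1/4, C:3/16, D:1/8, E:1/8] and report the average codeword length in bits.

Huffman tree construction:
Combine smallest probabilities repeatedly
Resulting codes:
  A: 11 (length 2)
  B: 01 (length 2)
  C: 00 (length 2)
  D: 100 (length 3)
  E: 101 (length 3)
Average length = Σ p(s) × length(s) = 2.2500 bits


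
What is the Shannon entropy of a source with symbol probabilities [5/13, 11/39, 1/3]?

H(X) = -Σ p(x) log₂ p(x)
  -5/13 × log₂(5/13) = 0.5302
  -11/39 × log₂(11/39) = 0.5150
  -1/3 × log₂(1/3) = 0.5283
H(X) = 1.5735 bits


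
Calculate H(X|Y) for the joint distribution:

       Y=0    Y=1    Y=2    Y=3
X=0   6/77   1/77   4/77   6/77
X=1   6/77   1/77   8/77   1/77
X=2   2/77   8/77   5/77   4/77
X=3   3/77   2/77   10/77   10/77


H(X|Y) = Σ_y p(y) H(X|Y=y)
  p(Y=0) = 17/77, H(X|Y=0) = 1.8654
  p(Y=1) = 12/77, H(X|Y=1) = 1.4183
  p(Y=2) = 27/77, H(X|Y=2) = 1.9094
  p(Y=3) = 3/11, H(X|Y=3) = 1.6909
H(X|Y) = 0.2208×1.8654 + 0.1558×1.4183 + 0.3506×1.9094 + 0.2727×1.6909 = 1.7636 bits


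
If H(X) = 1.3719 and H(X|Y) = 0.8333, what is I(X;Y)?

I(X;Y) = H(X) - H(X|Y)
I(X;Y) = 1.3719 - 0.8333 = 0.5386 bits


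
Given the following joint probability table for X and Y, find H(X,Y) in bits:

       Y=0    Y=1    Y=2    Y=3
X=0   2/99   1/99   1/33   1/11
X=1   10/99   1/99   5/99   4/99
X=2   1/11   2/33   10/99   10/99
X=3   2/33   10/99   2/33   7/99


H(X,Y) = -Σ p(x,y) log₂ p(x,y)
  p(0,0)=2/99: -0.0202 × log₂(0.0202) = 0.1137
  p(0,1)=1/99: -0.0101 × log₂(0.0101) = 0.0670
  p(0,2)=1/33: -0.0303 × log₂(0.0303) = 0.1529
  p(0,3)=1/11: -0.0909 × log₂(0.0909) = 0.3145
  p(1,0)=10/99: -0.1010 × log₂(0.1010) = 0.3341
  p(1,1)=1/99: -0.0101 × log₂(0.0101) = 0.0670
  p(1,2)=5/99: -0.0505 × log₂(0.0505) = 0.2175
  p(1,3)=4/99: -0.0404 × log₂(0.0404) = 0.1870
  p(2,0)=1/11: -0.0909 × log₂(0.0909) = 0.3145
  p(2,1)=2/33: -0.0606 × log₂(0.0606) = 0.2451
  p(2,2)=10/99: -0.1010 × log₂(0.1010) = 0.3341
  p(2,3)=10/99: -0.1010 × log₂(0.1010) = 0.3341
  p(3,0)=2/33: -0.0606 × log₂(0.0606) = 0.2451
  p(3,1)=10/99: -0.1010 × log₂(0.1010) = 0.3341
  p(3,2)=2/33: -0.0606 × log₂(0.0606) = 0.2451
  p(3,3)=7/99: -0.0707 × log₂(0.0707) = 0.2702
H(X,Y) = 3.7760 bits


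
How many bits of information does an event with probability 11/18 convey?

Information content I(x) = -log₂(p(x))
I = -log₂(11/18) = -log₂(0.6111)
I = 0.7105 bits


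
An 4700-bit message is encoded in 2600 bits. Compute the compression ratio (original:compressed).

Compression ratio = Original / Compressed
= 4700 / 2600 = 1.81:1


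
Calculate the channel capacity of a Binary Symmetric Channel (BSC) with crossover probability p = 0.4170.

For BSC with error probability p:
C = 1 - H(p) where H(p) is binary entropy
H(0.4170) = -0.4170 × log₂(0.4170) - 0.5830 × log₂(0.5830)
H(p) = 0.9800
C = 1 - 0.9800 = 0.0200 bits/use


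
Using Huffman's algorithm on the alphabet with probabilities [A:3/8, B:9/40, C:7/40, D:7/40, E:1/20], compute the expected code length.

Huffman tree construction:
Combine smallest probabilities repeatedly
Resulting codes:
  A: 11 (length 2)
  B: 01 (length 2)
  C: 101 (length 3)
  D: 00 (length 2)
  E: 100 (length 3)
Average length = Σ p(s) × length(s) = 2.2250 bits


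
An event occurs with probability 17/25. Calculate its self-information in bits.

Information content I(x) = -log₂(p(x))
I = -log₂(17/25) = -log₂(0.6800)
I = 0.5564 bits


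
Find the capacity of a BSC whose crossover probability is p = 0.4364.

For BSC with error probability p:
C = 1 - H(p) where H(p) is binary entropy
H(0.4364) = -0.4364 × log₂(0.4364) - 0.5636 × log₂(0.5636)
H(p) = 0.9883
C = 1 - 0.9883 = 0.0117 bits/use


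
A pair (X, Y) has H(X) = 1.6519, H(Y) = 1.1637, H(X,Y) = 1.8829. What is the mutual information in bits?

I(X;Y) = H(X) + H(Y) - H(X,Y)
I(X;Y) = 1.6519 + 1.1637 - 1.8829 = 0.9327 bits


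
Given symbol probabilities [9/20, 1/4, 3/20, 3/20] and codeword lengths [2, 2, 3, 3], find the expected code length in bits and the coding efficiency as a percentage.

Average length L = Σ p_i × l_i = 2.3000 bits
Entropy H = 1.8395 bits
Efficiency η = H/L × 100% = 79.98%


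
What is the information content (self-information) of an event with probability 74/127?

Information content I(x) = -log₂(p(x))
I = -log₂(74/127) = -log₂(0.5827)
I = 0.7792 bits


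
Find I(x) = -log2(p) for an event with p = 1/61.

Information content I(x) = -log₂(p(x))
I = -log₂(1/61) = -log₂(0.0164)
I = 5.9307 bits


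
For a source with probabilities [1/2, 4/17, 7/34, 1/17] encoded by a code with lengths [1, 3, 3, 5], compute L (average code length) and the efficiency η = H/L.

Average length L = Σ p_i × l_i = 2.1176 bits
Entropy H = 1.7010 bits
Efficiency η = H/L × 100% = 80.33%


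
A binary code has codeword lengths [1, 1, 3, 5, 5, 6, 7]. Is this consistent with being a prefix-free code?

Kraft inequality: Σ 2^(-l_i) ≤ 1 for prefix-free code
Calculating: 2^(-1) + 2^(-1) + 2^(-3) + 2^(-5) + 2^(-5) + 2^(-6) + 2^(-7)
= 0.5 + 0.5 + 0.125 + 0.03125 + 0.03125 + 0.015625 + 0.0078125
= 1.2109
Since 1.2109 > 1, prefix-free code does not exist


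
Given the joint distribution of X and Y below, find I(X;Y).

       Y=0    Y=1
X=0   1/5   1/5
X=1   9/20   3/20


H(X) = 0.9710, H(Y) = 0.9341, H(X,Y) = 1.8577
I(X;Y) = H(X) + H(Y) - H(X,Y) = 0.0473 bits


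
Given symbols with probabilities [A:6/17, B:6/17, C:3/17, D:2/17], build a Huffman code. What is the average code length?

Huffman tree construction:
Combine smallest probabilities repeatedly
Resulting codes:
  A: 11 (length 2)
  B: 0 (length 1)
  C: 101 (length 3)
  D: 100 (length 3)
Average length = Σ p(s) × length(s) = 1.9412 bits


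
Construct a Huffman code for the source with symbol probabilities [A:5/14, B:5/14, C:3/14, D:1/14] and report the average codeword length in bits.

Huffman tree construction:
Combine smallest probabilities repeatedly
Resulting codes:
  A: 11 (length 2)
  B: 0 (length 1)
  C: 101 (length 3)
  D: 100 (length 3)
Average length = Σ p(s) × length(s) = 1.9286 bits


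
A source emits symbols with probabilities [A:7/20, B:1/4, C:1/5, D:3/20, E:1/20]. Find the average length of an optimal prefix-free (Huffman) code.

Huffman tree construction:
Combine smallest probabilities repeatedly
Resulting codes:
  A: 11 (length 2)
  B: 10 (length 2)
  C: 00 (length 2)
  D: 011 (length 3)
  E: 010 (length 3)
Average length = Σ p(s) × length(s) = 2.2000 bits


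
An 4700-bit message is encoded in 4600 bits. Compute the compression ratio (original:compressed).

Compression ratio = Original / Compressed
= 4700 / 4600 = 1.02:1


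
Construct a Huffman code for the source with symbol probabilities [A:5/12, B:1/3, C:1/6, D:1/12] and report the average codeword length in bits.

Huffman tree construction:
Combine smallest probabilities repeatedly
Resulting codes:
  A: 0 (length 1)
  B: 11 (length 2)
  C: 101 (length 3)
  D: 100 (length 3)
Average length = Σ p(s) × length(s) = 1.8333 bits


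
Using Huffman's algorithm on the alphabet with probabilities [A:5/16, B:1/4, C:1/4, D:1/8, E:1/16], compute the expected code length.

Huffman tree construction:
Combine smallest probabilities repeatedly
Resulting codes:
  A: 11 (length 2)
  B: 01 (length 2)
  C: 10 (length 2)
  D: 001 (length 3)
  E: 000 (length 3)
Average length = Σ p(s) × length(s) = 2.1875 bits


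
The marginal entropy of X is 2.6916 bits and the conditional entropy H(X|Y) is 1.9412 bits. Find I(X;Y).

I(X;Y) = H(X) - H(X|Y)
I(X;Y) = 2.6916 - 1.9412 = 0.7504 bits


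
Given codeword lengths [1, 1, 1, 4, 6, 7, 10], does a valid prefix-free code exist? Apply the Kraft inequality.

Kraft inequality: Σ 2^(-l_i) ≤ 1 for prefix-free code
Calculating: 2^(-1) + 2^(-1) + 2^(-1) + 2^(-4) + 2^(-6) + 2^(-7) + 2^(-10)
= 0.5 + 0.5 + 0.5 + 0.0625 + 0.015625 + 0.0078125 + 0.0009765625
= 1.5869
Since 1.5869 > 1, prefix-free code does not exist


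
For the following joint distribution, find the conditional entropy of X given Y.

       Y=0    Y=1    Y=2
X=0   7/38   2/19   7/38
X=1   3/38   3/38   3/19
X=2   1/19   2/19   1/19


H(X|Y) = Σ_y p(y) H(X|Y=y)
  p(Y=0) = 6/19, H(X|Y=0) = 1.3844
  p(Y=1) = 11/38, H(X|Y=1) = 1.5726
  p(Y=2) = 15/38, H(X|Y=2) = 1.4295
H(X|Y) = 0.3158×1.3844 + 0.2895×1.5726 + 0.3947×1.4295 = 1.4567 bits


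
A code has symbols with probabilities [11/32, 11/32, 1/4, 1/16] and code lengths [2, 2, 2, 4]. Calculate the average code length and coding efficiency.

Average length L = Σ p_i × l_i = 2.1250 bits
Entropy H = 1.8091 bits
Efficiency η = H/L × 100% = 85.14%


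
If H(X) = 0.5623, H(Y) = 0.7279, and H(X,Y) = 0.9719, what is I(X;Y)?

I(X;Y) = H(X) + H(Y) - H(X,Y)
I(X;Y) = 0.5623 + 0.7279 - 0.9719 = 0.3183 bits


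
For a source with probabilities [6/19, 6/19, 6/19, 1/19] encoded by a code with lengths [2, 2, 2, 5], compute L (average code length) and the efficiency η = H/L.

Average length L = Σ p_i × l_i = 2.1579 bits
Entropy H = 1.7990 bits
Efficiency η = H/L × 100% = 83.37%


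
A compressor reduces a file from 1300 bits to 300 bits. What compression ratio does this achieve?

Compression ratio = Original / Compressed
= 1300 / 300 = 4.33:1


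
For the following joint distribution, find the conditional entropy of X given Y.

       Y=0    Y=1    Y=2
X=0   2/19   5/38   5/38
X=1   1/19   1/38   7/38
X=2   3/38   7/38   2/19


H(X|Y) = Σ_y p(y) H(X|Y=y)
  p(Y=0) = 9/38, H(X|Y=0) = 1.5305
  p(Y=1) = 13/38, H(X|Y=1) = 1.2957
  p(Y=2) = 8/19, H(X|Y=2) = 1.5462
H(X|Y) = 0.2368×1.5305 + 0.3421×1.2957 + 0.4211×1.5462 = 1.4568 bits


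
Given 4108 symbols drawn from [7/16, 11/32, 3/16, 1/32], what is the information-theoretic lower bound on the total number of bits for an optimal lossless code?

Entropy H = 1.6604 bits/symbol
Minimum bits = H × n = 1.6604 × 4108
= 6821.01 bits


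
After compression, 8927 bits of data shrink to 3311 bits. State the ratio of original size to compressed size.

Compression ratio = Original / Compressed
= 8927 / 3311 = 2.70:1


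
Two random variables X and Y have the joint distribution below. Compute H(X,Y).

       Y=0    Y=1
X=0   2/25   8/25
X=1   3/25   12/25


H(X,Y) = -Σ p(x,y) log₂ p(x,y)
  p(0,0)=2/25: -0.0800 × log₂(0.0800) = 0.2915
  p(0,1)=8/25: -0.3200 × log₂(0.3200) = 0.5260
  p(1,0)=3/25: -0.1200 × log₂(0.1200) = 0.3671
  p(1,1)=12/25: -0.4800 × log₂(0.4800) = 0.5083
H(X,Y) = 1.6929 bits


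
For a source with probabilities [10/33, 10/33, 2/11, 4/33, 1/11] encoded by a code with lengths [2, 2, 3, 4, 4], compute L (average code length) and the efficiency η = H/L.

Average length L = Σ p_i × l_i = 2.6061 bits
Entropy H = 2.1746 bits
Efficiency η = H/L × 100% = 83.44%


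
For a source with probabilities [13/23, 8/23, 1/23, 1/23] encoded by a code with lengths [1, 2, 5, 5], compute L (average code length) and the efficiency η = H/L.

Average length L = Σ p_i × l_i = 1.6957 bits
Entropy H = 1.3885 bits
Efficiency η = H/L × 100% = 81.89%


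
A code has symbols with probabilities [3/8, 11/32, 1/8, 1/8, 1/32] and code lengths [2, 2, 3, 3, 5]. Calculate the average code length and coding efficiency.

Average length L = Σ p_i × l_i = 2.3438 bits
Entropy H = 1.9665 bits
Efficiency η = H/L × 100% = 83.90%


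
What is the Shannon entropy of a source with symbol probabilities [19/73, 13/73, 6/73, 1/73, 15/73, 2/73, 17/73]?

H(X) = -Σ p(x) log₂ p(x)
  -19/73 × log₂(19/73) = 0.5054
  -13/73 × log₂(13/73) = 0.4433
  -6/73 × log₂(6/73) = 0.2963
  -1/73 × log₂(1/73) = 0.0848
  -15/73 × log₂(15/73) = 0.4691
  -2/73 × log₂(2/73) = 0.1422
  -17/73 × log₂(17/73) = 0.4896
H(X) = 2.4307 bits


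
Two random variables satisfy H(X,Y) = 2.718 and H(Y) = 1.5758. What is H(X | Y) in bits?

Chain rule: H(X,Y) = H(X|Y) + H(Y)
H(X|Y) = H(X,Y) - H(Y) = 2.718 - 1.5758 = 1.1422 bits


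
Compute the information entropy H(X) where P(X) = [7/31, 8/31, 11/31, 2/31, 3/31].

H(X) = -Σ p(x) log₂ p(x)
  -7/31 × log₂(7/31) = 0.4848
  -8/31 × log₂(8/31) = 0.5043
  -11/31 × log₂(11/31) = 0.5304
  -2/31 × log₂(2/31) = 0.2551
  -3/31 × log₂(3/31) = 0.3261
H(X) = 2.1006 bits


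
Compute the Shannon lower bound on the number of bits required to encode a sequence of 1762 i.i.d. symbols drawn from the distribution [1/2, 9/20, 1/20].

Entropy H = 1.2345 bits/symbol
Minimum bits = H × n = 1.2345 × 1762
= 2175.19 bits


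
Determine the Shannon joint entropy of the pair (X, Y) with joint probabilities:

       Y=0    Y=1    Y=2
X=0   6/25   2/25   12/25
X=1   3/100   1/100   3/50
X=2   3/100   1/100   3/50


H(X,Y) = -Σ p(x,y) log₂ p(x,y)
  p(0,0)=6/25: -0.2400 × log₂(0.2400) = 0.4941
  p(0,1)=2/25: -0.0800 × log₂(0.0800) = 0.2915
  p(0,2)=12/25: -0.4800 × log₂(0.4800) = 0.5083
  p(1,0)=3/100: -0.0300 × log₂(0.0300) = 0.1518
  p(1,1)=1/100: -0.0100 × log₂(0.0100) = 0.0664
  p(1,2)=3/50: -0.0600 × log₂(0.0600) = 0.2435
  p(2,0)=3/100: -0.0300 × log₂(0.0300) = 0.1518
  p(2,1)=1/100: -0.0100 × log₂(0.0100) = 0.0664
  p(2,2)=3/50: -0.0600 × log₂(0.0600) = 0.2435
H(X,Y) = 2.2174 bits


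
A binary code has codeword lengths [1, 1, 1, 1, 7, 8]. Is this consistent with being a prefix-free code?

Kraft inequality: Σ 2^(-l_i) ≤ 1 for prefix-free code
Calculating: 2^(-1) + 2^(-1) + 2^(-1) + 2^(-1) + 2^(-7) + 2^(-8)
= 0.5 + 0.5 + 0.5 + 0.5 + 0.0078125 + 0.00390625
= 2.0117
Since 2.0117 > 1, prefix-free code does not exist


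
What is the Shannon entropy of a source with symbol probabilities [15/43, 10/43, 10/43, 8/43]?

H(X) = -Σ p(x) log₂ p(x)
  -15/43 × log₂(15/43) = 0.5300
  -10/43 × log₂(10/43) = 0.4894
  -10/43 × log₂(10/43) = 0.4894
  -8/43 × log₂(8/43) = 0.4514
H(X) = 1.9602 bits


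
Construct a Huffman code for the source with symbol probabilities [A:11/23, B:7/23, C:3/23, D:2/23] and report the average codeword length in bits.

Huffman tree construction:
Combine smallest probabilities repeatedly
Resulting codes:
  A: 0 (length 1)
  B: 11 (length 2)
  C: 101 (length 3)
  D: 100 (length 3)
Average length = Σ p(s) × length(s) = 1.7391 bits


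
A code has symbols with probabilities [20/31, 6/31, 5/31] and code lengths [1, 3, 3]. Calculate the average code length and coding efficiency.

Average length L = Σ p_i × l_i = 1.7097 bits
Entropy H = 1.2910 bits
Efficiency η = H/L × 100% = 75.51%


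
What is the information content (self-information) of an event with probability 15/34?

Information content I(x) = -log₂(p(x))
I = -log₂(15/34) = -log₂(0.4412)
I = 1.1806 bits


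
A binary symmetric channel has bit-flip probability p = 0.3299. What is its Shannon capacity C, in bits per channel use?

For BSC with error probability p:
C = 1 - H(p) where H(p) is binary entropy
H(0.3299) = -0.3299 × log₂(0.3299) - 0.6701 × log₂(0.6701)
H(p) = 0.9148
C = 1 - 0.9148 = 0.0852 bits/use


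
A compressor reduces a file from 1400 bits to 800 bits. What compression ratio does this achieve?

Compression ratio = Original / Compressed
= 1400 / 800 = 1.75:1


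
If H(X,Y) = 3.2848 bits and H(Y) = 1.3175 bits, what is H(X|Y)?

Chain rule: H(X,Y) = H(X|Y) + H(Y)
H(X|Y) = H(X,Y) - H(Y) = 3.2848 - 1.3175 = 1.9673 bits


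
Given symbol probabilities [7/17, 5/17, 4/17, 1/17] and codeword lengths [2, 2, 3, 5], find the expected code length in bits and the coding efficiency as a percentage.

Average length L = Σ p_i × l_i = 2.4118 bits
Entropy H = 1.7780 bits
Efficiency η = H/L × 100% = 73.72%


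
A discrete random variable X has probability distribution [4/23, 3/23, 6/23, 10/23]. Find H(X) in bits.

H(X) = -Σ p(x) log₂ p(x)
  -4/23 × log₂(4/23) = 0.4389
  -3/23 × log₂(3/23) = 0.3833
  -6/23 × log₂(6/23) = 0.5057
  -10/23 × log₂(10/23) = 0.5224
H(X) = 1.8503 bits


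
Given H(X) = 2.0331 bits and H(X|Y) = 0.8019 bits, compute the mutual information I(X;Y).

I(X;Y) = H(X) - H(X|Y)
I(X;Y) = 2.0331 - 0.8019 = 1.2312 bits


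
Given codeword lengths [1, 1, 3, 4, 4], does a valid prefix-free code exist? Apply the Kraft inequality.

Kraft inequality: Σ 2^(-l_i) ≤ 1 for prefix-free code
Calculating: 2^(-1) + 2^(-1) + 2^(-3) + 2^(-4) + 2^(-4)
= 0.5 + 0.5 + 0.125 + 0.0625 + 0.0625
= 1.2500
Since 1.2500 > 1, prefix-free code does not exist


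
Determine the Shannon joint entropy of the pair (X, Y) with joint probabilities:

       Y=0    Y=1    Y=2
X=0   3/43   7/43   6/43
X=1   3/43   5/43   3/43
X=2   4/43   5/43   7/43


H(X,Y) = -Σ p(x,y) log₂ p(x,y)
  p(0,0)=3/43: -0.0698 × log₂(0.0698) = 0.2680
  p(0,1)=7/43: -0.1628 × log₂(0.1628) = 0.4263
  p(0,2)=6/43: -0.1395 × log₂(0.1395) = 0.3965
  p(1,0)=3/43: -0.0698 × log₂(0.0698) = 0.2680
  p(1,1)=5/43: -0.1163 × log₂(0.1163) = 0.3610
  p(1,2)=3/43: -0.0698 × log₂(0.0698) = 0.2680
  p(2,0)=4/43: -0.0930 × log₂(0.0930) = 0.3187
  p(2,1)=5/43: -0.1163 × log₂(0.1163) = 0.3610
  p(2,2)=7/43: -0.1628 × log₂(0.1628) = 0.4263
H(X,Y) = 3.0938 bits


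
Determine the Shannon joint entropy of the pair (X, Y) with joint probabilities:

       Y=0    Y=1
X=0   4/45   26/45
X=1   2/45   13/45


H(X,Y) = -Σ p(x,y) log₂ p(x,y)
  p(0,0)=4/45: -0.0889 × log₂(0.0889) = 0.3104
  p(0,1)=26/45: -0.5778 × log₂(0.5778) = 0.4573
  p(1,0)=2/45: -0.0444 × log₂(0.0444) = 0.1996
  p(1,1)=13/45: -0.2889 × log₂(0.2889) = 0.5175
H(X,Y) = 1.4848 bits


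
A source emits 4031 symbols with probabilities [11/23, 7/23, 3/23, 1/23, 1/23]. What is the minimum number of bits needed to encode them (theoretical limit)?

Entropy H = 1.8079 bits/symbol
Minimum bits = H × n = 1.8079 × 4031
= 7287.66 bits


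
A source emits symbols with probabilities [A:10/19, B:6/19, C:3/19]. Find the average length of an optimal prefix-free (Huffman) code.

Huffman tree construction:
Combine smallest probabilities repeatedly
Resulting codes:
  A: 1 (length 1)
  B: 01 (length 2)
  C: 00 (length 2)
Average length = Σ p(s) × length(s) = 1.4737 bits


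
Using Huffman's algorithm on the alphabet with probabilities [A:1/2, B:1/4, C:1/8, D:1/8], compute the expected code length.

Huffman tree construction:
Combine smallest probabilities repeatedly
Resulting codes:
  A: 0 (length 1)
  B: 10 (length 2)
  C: 110 (length 3)
  D: 111 (length 3)
Average length = Σ p(s) × length(s) = 1.7500 bits


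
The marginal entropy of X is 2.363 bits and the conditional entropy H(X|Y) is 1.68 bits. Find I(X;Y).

I(X;Y) = H(X) - H(X|Y)
I(X;Y) = 2.363 - 1.68 = 0.683 bits


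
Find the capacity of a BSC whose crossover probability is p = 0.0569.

For BSC with error probability p:
C = 1 - H(p) where H(p) is binary entropy
H(0.0569) = -0.0569 × log₂(0.0569) - 0.9431 × log₂(0.9431)
H(p) = 0.3150
C = 1 - 0.3150 = 0.6850 bits/use


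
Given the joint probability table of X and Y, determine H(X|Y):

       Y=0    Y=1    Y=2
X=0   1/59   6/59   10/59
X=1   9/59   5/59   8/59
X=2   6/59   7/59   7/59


H(X|Y) = Σ_y p(y) H(X|Y=y)
  p(Y=0) = 16/59, H(X|Y=0) = 1.2476
  p(Y=1) = 18/59, H(X|Y=1) = 1.5715
  p(Y=2) = 25/59, H(X|Y=2) = 1.5690
H(X|Y) = 0.2712×1.2476 + 0.3051×1.5715 + 0.4237×1.5690 = 1.4826 bits
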